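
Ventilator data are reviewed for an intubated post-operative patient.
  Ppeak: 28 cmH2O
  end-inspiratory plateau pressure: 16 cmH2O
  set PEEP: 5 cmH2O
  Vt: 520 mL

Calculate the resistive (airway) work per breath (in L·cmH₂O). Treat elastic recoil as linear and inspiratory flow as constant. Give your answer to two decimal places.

With constant inspiratory flow the resistive pressure is constant at PIP − Pplat = 28 − 16 = 12.0 cmH2O, so resistive work = 12.0 × 0.520 = 6.24 L·cmH2O.

6.24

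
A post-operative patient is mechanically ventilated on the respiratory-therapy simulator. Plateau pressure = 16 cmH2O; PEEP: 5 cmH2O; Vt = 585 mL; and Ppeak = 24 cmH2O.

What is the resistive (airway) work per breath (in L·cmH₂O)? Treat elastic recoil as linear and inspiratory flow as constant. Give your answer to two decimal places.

With constant inspiratory flow the resistive pressure is constant at PIP − Pplat = 24 − 16 = 8.0 cmH2O, so resistive work = 8.0 × 0.585 = 4.68 L·cmH2O.

4.68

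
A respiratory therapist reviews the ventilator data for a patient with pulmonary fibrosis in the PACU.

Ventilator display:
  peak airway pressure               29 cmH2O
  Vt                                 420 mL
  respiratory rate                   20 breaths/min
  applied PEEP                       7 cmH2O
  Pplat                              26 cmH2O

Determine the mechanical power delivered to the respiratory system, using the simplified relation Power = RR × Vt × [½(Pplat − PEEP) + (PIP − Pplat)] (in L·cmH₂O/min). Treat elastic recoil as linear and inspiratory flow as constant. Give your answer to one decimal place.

105.0

Per-breath work = Vt × [½(Pplat−PEEP) + (PIP−Pplat)] = 0.420 × [0.5×19.0 + 3.0] = 0.420 × 12.5 = 5.25 L·cmH2O.
Power = 20 × 5.25 = 105.0 L·cmH2O/min.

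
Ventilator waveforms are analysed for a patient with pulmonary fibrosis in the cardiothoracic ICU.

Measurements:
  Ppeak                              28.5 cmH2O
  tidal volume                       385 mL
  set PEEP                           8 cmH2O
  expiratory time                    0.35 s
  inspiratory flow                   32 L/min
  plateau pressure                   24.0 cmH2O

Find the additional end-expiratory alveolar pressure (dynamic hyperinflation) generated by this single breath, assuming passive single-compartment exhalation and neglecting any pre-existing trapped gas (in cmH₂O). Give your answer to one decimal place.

Flow: 32 L/min ÷ 60 = 0.5333 L/s.
R = (PIP − Pplat)/V̇ = (28.5 − 24.0) / 0.5333 = 4.5/0.5333 = 8.438 cmH2O·s/L.
C = Vt/(Pplat − PEEP) = 385.0 / (24.0 − 8) = 385.0/16.0 = 24.063 mL/cmH2O.
τ = R × C = 8.438 × 0.02406 L/cmH2O = 0.203 s.
Fraction remaining = e^(−Te/τ) = e^(−0.35/0.203) = 0.1783; trapped volume = 385.0 × 0.1783 = 68.646 mL.
Additional alveolar pressure from trapping ≈ V_trapped / C = 68.646 / 24.063 = 2.853 cmH2O.

2.9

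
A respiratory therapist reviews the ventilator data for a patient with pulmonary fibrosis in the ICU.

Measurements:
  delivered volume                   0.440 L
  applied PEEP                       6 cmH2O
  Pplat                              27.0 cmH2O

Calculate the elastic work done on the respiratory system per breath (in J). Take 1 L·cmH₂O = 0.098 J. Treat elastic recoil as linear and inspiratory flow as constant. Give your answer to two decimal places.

0.45

Elastic work ≈ ½ × (Pplat − PEEP) × Vt = 0.5 × (27.0 − 6) × 0.440 L = 0.5 × 21.0 × 0.440 = 4.62 L·cmH2O.
× 0.098 J/(L·cmH2O) → 0.4528 J.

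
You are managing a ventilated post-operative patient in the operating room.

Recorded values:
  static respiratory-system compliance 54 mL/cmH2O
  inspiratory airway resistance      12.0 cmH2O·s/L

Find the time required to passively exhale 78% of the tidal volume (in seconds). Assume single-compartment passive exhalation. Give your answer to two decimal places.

τ = R × C = 12.0 × 54 mL/cmH2O = 12.0 × 0.054 L/cmH2O = 0.648 s.
Exhaled fraction f = 1 − e^(−t/τ) → t = −τ·ln(1 − f) = −0.648·ln(0.22) = 0.9812 s.

0.98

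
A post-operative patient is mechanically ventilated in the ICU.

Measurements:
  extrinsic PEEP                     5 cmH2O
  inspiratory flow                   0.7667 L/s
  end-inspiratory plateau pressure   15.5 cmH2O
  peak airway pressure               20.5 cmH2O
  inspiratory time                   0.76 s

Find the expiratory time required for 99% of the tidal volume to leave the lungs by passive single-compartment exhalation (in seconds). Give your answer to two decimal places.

Vt = flow × Ti = 0.7667 L/s × 0.76 s × 1000 mL/L = 582.69 mL.
R = (PIP − Pplat)/V̇ = (20.5 − 15.5) / 0.7667 = 5.0/0.7667 = 6.521 cmH2O·s/L.
C = Vt/(Pplat − PEEP) = 582.69 / (15.5 − 5) = 582.69/10.5 = 55.494 mL/cmH2O.
τ = R × C = 6.521 × 0.05549 L/cmH2O = 0.3619 s.
t = −τ·ln(1 − 0.99) = −0.3619·ln(0.01) = 1.667 s.

1.67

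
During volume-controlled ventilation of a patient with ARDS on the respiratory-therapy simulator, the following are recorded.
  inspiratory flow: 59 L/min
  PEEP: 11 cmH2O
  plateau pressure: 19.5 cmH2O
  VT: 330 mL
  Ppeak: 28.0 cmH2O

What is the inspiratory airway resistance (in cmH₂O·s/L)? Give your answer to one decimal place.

8.6

Flow: 59 L/min ÷ 60 = 0.9833 L/s.
Raw = (PIP − Pplat) / flow = (28.0 − 19.5) / 0.9833 = 8.5 / 0.9833 = 8.644 cmH2O·s/L.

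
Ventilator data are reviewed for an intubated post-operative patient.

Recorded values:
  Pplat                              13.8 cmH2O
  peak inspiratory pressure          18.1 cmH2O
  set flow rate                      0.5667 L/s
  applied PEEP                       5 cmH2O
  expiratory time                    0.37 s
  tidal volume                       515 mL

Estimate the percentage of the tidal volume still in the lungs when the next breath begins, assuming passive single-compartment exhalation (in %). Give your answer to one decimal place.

R = (PIP − Pplat)/V̇ = (18.1 − 13.8) / 0.5667 = 4.3/0.5667 = 7.588 cmH2O·s/L.
C = Vt/(Pplat − PEEP) = 515.0 / (13.8 − 5) = 515.0/8.8 = 58.523 mL/cmH2O.
τ = R × C = 7.588 × 0.05852 L/cmH2O = 0.444 s.
Fraction remaining at end-expiration = e^(−Te/τ) = e^(−0.37/0.444) = 0.4346 → 43.46%.

43.5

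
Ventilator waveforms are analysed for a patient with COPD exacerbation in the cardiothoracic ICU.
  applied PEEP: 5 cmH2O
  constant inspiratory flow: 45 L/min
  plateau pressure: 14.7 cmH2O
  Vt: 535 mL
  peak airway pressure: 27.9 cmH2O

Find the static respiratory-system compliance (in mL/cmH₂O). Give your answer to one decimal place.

Cstat = Vt / (Pplat − PEEP) = 535 / (14.7 − 5) = 535 / 9.7 = 55.155 mL/cmH2O.

55.2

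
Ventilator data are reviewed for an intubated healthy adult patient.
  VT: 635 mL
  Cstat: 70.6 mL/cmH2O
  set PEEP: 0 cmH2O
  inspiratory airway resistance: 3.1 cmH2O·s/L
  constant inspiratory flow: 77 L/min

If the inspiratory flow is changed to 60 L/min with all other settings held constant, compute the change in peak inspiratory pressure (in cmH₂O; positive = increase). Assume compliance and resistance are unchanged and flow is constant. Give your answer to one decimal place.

Flow: 77 L/min ÷ 60 = 1.2833 L/s.
New flow: 60 L/min ÷ 60 = 1 L/s.
PIP = Vt/C + R·V̇ + PEEP (constant-flow equation of motion).
Only the resistive term changes: ΔPIP = R × ΔV̇ = 3.1 × (1 − 1.2833) = 3.1 × -0.2833 = -0.8782 cmH2O.

-0.9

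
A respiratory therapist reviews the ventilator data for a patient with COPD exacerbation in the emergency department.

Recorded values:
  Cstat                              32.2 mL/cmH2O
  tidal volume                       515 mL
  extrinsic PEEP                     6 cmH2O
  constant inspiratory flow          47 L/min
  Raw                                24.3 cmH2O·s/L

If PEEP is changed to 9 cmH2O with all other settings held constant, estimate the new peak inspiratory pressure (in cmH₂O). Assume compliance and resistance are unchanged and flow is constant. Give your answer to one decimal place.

44.0

Flow: 47 L/min ÷ 60 = 0.7833 L/s.
PIP = Vt/C + R·V̇ + PEEP (constant-flow equation of motion).
Only the baseline term changes: ΔPIP = ΔPEEP = 9 − 6 = 3.0 cmH2O.
Original PIP = 515/32.2 + 24.3×0.7833 + 6 = 41.028 cmH2O; new PIP = 41.028 + (3.0) = 44.028 cmH2O.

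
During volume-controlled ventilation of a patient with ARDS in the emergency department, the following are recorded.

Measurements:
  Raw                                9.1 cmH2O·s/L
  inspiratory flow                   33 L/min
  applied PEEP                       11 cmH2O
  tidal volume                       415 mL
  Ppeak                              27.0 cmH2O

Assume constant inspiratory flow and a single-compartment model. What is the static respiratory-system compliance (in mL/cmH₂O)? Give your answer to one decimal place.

Flow: 33 L/min ÷ 60 = 0.55 L/s.
Equation of motion (constant flow): PIP = Vt/C + R·V̇ + PEEP.
Vt/C = PIP − R·V̇ − PEEP = 27.0 − 9.1×0.55 − 11 = 27.0 − 5.005 − 11 = 10.995 cmH2O.
C = Vt / 10.995 = 415 / 10.995 = 37.744 mL/cmH2O.

37.7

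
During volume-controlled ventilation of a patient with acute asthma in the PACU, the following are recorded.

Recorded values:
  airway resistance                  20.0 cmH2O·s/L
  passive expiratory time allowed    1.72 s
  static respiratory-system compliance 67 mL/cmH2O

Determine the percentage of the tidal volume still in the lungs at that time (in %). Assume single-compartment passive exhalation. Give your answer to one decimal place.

τ = R × C = 20.0 × 67 mL/cmH2O = 20.0 × 0.067 L/cmH2O = 1.34 s.
Passive exhalation: V(t)/V₀ = e^(−t/τ) = e^(−1.72/1.34) = 0.277.
Fraction remaining = 0.277 → 27.7%.

27.7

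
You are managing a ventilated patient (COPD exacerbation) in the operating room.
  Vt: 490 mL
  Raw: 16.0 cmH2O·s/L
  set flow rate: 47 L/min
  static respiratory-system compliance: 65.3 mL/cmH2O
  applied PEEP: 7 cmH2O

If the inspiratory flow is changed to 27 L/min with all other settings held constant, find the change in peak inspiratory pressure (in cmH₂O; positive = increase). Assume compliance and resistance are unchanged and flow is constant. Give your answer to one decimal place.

-5.3

Flow: 47 L/min ÷ 60 = 0.7833 L/s.
New flow: 27 L/min ÷ 60 = 0.45 L/s.
PIP = Vt/C + R·V̇ + PEEP (constant-flow equation of motion).
Only the resistive term changes: ΔPIP = R × ΔV̇ = 16.0 × (0.45 − 0.7833) = 16.0 × -0.3333 = -5.333 cmH2O.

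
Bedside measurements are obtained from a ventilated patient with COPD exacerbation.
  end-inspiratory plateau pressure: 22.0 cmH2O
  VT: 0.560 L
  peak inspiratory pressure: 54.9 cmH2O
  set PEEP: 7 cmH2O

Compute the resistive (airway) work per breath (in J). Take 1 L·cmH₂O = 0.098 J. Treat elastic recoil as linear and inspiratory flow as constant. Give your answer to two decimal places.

1.81

With constant inspiratory flow the resistive pressure is constant at PIP − Pplat = 54.9 − 22.0 = 32.9 cmH2O, so resistive work = 32.9 × 0.560 = 18.424 L·cmH2O.
× 0.098 J/(L·cmH2O) → 1.806 J.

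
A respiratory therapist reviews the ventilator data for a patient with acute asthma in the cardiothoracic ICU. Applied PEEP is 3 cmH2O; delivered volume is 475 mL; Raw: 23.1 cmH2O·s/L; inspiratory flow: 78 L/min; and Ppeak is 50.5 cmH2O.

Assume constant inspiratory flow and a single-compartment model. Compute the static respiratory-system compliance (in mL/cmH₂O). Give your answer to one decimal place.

Flow: 78 L/min ÷ 60 = 1.3 L/s.
Equation of motion (constant flow): PIP = Vt/C + R·V̇ + PEEP.
Vt/C = PIP − R·V̇ − PEEP = 50.5 − 23.1×1.3 − 3 = 50.5 − 30.03 − 3 = 17.47 cmH2O.
C = Vt / 17.47 = 475 / 17.47 = 27.189 mL/cmH2O.

27.2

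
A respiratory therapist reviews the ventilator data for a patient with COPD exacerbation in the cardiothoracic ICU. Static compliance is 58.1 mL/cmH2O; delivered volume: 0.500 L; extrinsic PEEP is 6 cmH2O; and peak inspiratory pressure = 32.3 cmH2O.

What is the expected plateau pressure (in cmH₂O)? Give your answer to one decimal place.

14.6

Pplat = PEEP + Vt / Cstat = 6 + 500 / 58.1 = 6 + 8.606 = 14.606 cmH2O.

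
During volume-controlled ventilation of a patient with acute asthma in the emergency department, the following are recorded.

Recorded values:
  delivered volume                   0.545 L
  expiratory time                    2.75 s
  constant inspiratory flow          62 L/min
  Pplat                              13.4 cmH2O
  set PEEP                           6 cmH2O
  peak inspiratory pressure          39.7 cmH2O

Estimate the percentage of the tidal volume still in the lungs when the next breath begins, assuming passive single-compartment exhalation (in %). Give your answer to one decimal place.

Flow: 62 L/min ÷ 60 = 1.0333 L/s.
R = (PIP − Pplat)/V̇ = (39.7 − 13.4) / 1.0333 = 26.3/1.0333 = 25.452 cmH2O·s/L.
C = Vt/(Pplat − PEEP) = 545.0 / (13.4 − 6) = 545.0/7.4 = 73.649 mL/cmH2O.
τ = R × C = 25.452 × 0.07365 L/cmH2O = 1.875 s.
Fraction remaining at end-expiration = e^(−Te/τ) = e^(−2.75/1.875) = 0.2307 → 23.07%.

23.1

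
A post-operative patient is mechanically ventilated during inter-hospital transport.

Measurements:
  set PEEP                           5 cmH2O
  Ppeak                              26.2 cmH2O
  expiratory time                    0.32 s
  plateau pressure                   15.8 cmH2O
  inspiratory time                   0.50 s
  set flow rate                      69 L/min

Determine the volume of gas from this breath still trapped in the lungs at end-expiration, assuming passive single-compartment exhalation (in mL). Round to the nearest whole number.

296

Flow: 69 L/min ÷ 60 = 1.15 L/s.
Vt = flow × Ti = 1.15 L/s × 0.50 s × 1000 mL/L = 575.0 mL.
R = (PIP − Pplat)/V̇ = (26.2 − 15.8) / 1.15 = 10.4/1.15 = 9.043 cmH2O·s/L.
C = Vt/(Pplat − PEEP) = 575.0 / (15.8 − 5) = 575.0/10.8 = 53.241 mL/cmH2O.
τ = R × C = 9.043 × 0.05324 L/cmH2O = 0.4814 s.
Fraction remaining = e^(−Te/τ) = e^(−0.32/0.4814) = 0.5144.
Trapped volume = 575.0 × 0.5144 = 295.78 mL.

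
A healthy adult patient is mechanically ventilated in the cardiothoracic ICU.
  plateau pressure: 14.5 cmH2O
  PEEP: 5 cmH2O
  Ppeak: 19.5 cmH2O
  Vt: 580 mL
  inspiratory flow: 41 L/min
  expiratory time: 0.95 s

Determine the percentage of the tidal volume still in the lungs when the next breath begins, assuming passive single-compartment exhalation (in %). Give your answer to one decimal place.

11.9

Flow: 41 L/min ÷ 60 = 0.6833 L/s.
R = (PIP − Pplat)/V̇ = (19.5 − 14.5) / 0.6833 = 5.0/0.6833 = 7.317 cmH2O·s/L.
C = Vt/(Pplat − PEEP) = 580.0 / (14.5 − 5) = 580.0/9.5 = 61.053 mL/cmH2O.
τ = R × C = 7.317 × 0.06105 L/cmH2O = 0.4467 s.
Fraction remaining at end-expiration = e^(−Te/τ) = e^(−0.95/0.4467) = 0.1192 → 11.92%.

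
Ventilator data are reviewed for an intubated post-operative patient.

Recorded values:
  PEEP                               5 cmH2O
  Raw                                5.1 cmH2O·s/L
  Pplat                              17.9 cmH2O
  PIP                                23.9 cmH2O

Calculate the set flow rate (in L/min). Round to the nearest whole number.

flow = (PIP − Pplat) / Raw = (23.9 − 17.9) / 5.1 = 1.176 L/s × 60 = 70.56 L/min.

71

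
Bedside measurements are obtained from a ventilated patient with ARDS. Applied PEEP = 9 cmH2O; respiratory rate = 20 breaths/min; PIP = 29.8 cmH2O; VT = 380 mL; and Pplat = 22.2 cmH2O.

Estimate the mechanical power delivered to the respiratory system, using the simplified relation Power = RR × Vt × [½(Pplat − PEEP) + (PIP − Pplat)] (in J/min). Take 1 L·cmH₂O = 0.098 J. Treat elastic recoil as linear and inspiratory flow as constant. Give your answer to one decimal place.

10.6

Per-breath work = Vt × [½(Pplat−PEEP) + (PIP−Pplat)] = 0.380 × [0.5×13.2 + 7.6] = 0.380 × 14.2 = 5.396 L·cmH2O.
Power = 20 × 5.396 = 107.92 L·cmH2O/min.
× 0.098 J/(L·cmH2O) → 10.576 J/min.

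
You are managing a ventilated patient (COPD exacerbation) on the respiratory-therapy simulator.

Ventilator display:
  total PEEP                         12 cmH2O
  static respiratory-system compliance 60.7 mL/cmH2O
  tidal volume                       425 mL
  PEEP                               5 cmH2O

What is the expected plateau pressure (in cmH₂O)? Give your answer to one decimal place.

19.0

End-expiratory occlusion gives total PEEP = 12 cmH2O (intrinsic PEEP = 12 − 5 = 7). Use total PEEP for the elastic gradient.
Pplat = PEEPtotal + Vt / Cstat = 12 + 425 / 60.7 = 12 + 7.002 = 19.002 cmH2O.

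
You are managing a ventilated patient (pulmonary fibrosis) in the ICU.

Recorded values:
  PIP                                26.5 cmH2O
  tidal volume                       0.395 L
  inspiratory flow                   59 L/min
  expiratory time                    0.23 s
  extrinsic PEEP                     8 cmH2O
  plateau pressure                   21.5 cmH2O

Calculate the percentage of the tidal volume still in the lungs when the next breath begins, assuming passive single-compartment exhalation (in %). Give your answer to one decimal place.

21.3

Flow: 59 L/min ÷ 60 = 0.9833 L/s.
R = (PIP − Pplat)/V̇ = (26.5 − 21.5) / 0.9833 = 5.0/0.9833 = 5.085 cmH2O·s/L.
C = Vt/(Pplat − PEEP) = 395.0 / (21.5 − 8) = 395.0/13.5 = 29.259 mL/cmH2O.
τ = R × C = 5.085 × 0.02926 L/cmH2O = 0.1488 s.
Fraction remaining at end-expiration = e^(−Te/τ) = e^(−0.23/0.1488) = 0.2132 → 21.32%.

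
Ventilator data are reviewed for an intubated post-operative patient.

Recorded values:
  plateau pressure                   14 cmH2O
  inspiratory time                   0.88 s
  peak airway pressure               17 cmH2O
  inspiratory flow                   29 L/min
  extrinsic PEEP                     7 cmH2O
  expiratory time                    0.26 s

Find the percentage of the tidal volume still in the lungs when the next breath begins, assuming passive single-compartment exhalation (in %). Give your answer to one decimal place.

50.2

Flow: 29 L/min ÷ 60 = 0.4833 L/s.
Vt = flow × Ti = 0.4833 L/s × 0.88 s × 1000 mL/L = 425.3 mL.
R = (PIP − Pplat)/V̇ = (17 − 14) / 0.4833 = 3.0/0.4833 = 6.207 cmH2O·s/L.
C = Vt/(Pplat − PEEP) = 425.3 / (14 − 7) = 425.3/7.0 = 60.757 mL/cmH2O.
τ = R × C = 6.207 × 0.06076 L/cmH2O = 0.3771 s.
Fraction remaining at end-expiration = e^(−Te/τ) = e^(−0.26/0.3771) = 0.5018 → 50.18%.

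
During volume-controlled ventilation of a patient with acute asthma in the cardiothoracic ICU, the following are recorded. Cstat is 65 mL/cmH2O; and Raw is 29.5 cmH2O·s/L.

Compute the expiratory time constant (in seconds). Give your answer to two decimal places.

τ = R × C = 29.5 × 65 mL/cmH2O = 29.5 × 0.065 L/cmH2O = 1.918 s.

1.92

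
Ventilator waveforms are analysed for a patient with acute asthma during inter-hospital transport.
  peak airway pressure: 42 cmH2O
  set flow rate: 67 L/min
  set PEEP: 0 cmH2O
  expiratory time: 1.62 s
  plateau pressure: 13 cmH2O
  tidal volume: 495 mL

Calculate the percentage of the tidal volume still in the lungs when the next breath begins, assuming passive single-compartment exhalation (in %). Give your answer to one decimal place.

Flow: 67 L/min ÷ 60 = 1.1167 L/s.
R = (PIP − Pplat)/V̇ = (42 − 13) / 1.1167 = 29.0/1.1167 = 25.969 cmH2O·s/L.
C = Vt/(Pplat − PEEP) = 495.0 / (13 − 0) = 495.0/13.0 = 38.077 mL/cmH2O.
τ = R × C = 25.969 × 0.03808 L/cmH2O = 0.9889 s.
Fraction remaining at end-expiration = e^(−Te/τ) = e^(−1.62/0.9889) = 0.1943 → 19.43%.

19.4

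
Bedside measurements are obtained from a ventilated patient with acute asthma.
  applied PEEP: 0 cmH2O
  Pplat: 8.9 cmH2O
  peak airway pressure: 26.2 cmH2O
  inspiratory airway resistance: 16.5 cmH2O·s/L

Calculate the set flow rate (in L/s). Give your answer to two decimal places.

flow = (PIP − Pplat) / Raw = 17.3 / 16.5 = 1.048 L/s.

1.05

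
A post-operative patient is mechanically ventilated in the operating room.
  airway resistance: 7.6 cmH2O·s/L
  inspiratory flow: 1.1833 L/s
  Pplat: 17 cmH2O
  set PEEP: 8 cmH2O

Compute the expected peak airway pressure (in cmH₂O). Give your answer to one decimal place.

PIP = Pplat + Raw × flow = 17 + 7.6 × 1.1833 = 17 + 8.993 = 25.993 cmH2O.

26.0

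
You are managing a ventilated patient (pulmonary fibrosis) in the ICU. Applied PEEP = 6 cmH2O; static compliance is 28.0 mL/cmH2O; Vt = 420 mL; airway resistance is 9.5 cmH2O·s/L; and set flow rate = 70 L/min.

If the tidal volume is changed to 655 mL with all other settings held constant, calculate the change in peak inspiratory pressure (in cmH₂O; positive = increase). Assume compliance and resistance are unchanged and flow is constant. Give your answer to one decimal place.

PIP = Vt/C + R·V̇ + PEEP (constant-flow equation of motion).
Only the elastic term changes: ΔPIP = ΔVt / C = (655 − 420) / 28.0 = 8.393 cmH2O.

8.4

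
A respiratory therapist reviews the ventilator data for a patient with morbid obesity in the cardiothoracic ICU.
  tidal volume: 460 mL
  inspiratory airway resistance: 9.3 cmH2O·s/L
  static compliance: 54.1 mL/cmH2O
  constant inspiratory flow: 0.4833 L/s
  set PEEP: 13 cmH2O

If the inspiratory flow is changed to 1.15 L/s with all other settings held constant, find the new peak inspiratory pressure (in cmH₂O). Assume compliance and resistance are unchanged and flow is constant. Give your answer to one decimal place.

PIP = Vt/C + R·V̇ + PEEP (constant-flow equation of motion).
Only the resistive term changes: ΔPIP = R × ΔV̇ = 9.3 × (1.15 − 0.4833) = 9.3 × 0.6667 = 6.2 cmH2O.
Original PIP = 460/54.1 + 9.3×0.4833 + 13 = 25.997 cmH2O; new PIP = 25.997 + (6.2) = 32.197 cmH2O.

32.2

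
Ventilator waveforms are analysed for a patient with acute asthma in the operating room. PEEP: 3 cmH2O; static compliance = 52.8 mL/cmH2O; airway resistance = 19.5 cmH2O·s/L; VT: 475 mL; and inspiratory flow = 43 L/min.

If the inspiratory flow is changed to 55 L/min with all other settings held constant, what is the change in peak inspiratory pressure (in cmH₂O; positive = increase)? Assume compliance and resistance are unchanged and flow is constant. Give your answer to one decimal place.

3.9

Flow: 43 L/min ÷ 60 = 0.7167 L/s.
New flow: 55 L/min ÷ 60 = 0.9167 L/s.
PIP = Vt/C + R·V̇ + PEEP (constant-flow equation of motion).
Only the resistive term changes: ΔPIP = R × ΔV̇ = 19.5 × (0.9167 − 0.7167) = 19.5 × 0.2 = 3.9 cmH2O.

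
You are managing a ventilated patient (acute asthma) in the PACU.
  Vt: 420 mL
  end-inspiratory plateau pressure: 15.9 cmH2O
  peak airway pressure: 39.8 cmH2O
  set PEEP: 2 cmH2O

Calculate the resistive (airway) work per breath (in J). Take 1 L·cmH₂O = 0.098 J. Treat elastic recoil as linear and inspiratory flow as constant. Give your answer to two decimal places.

With constant inspiratory flow the resistive pressure is constant at PIP − Pplat = 39.8 − 15.9 = 23.9 cmH2O, so resistive work = 23.9 × 0.420 = 10.038 L·cmH2O.
× 0.098 J/(L·cmH2O) → 0.9837 J.

0.98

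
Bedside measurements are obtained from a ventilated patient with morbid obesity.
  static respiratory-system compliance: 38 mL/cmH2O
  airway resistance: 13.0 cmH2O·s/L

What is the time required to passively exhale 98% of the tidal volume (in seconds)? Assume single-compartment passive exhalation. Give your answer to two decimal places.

1.93

τ = R × C = 13.0 × 38 mL/cmH2O = 13.0 × 0.038 L/cmH2O = 0.494 s.
Exhaled fraction f = 1 − e^(−t/τ) → t = −τ·ln(1 − f) = −0.494·ln(0.02) = 1.933 s.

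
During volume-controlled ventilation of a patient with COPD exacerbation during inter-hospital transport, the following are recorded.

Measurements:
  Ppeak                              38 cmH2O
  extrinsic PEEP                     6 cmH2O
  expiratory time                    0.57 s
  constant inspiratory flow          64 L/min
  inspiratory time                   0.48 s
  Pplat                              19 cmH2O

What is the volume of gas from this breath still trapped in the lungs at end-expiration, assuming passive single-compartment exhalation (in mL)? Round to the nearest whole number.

227

Flow: 64 L/min ÷ 60 = 1.0667 L/s.
Vt = flow × Ti = 1.0667 L/s × 0.48 s × 1000 mL/L = 512.02 mL.
R = (PIP − Pplat)/V̇ = (38 − 19) / 1.0667 = 19.0/1.0667 = 17.812 cmH2O·s/L.
C = Vt/(Pplat − PEEP) = 512.02 / (19 − 6) = 512.02/13.0 = 39.386 mL/cmH2O.
τ = R × C = 17.812 × 0.03939 L/cmH2O = 0.7016 s.
Fraction remaining = e^(−Te/τ) = e^(−0.57/0.7016) = 0.4438.
Trapped volume = 512.02 × 0.4438 = 227.23 mL.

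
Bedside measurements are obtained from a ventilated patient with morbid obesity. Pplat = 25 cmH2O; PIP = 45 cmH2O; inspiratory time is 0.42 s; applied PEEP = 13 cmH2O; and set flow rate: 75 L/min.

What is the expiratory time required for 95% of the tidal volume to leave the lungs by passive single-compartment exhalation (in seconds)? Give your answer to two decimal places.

2.10

Flow: 75 L/min ÷ 60 = 1.25 L/s.
Vt = flow × Ti = 1.25 L/s × 0.42 s × 1000 mL/L = 525.0 mL.
R = (PIP − Pplat)/V̇ = (45 − 25) / 1.25 = 20.0/1.25 = 16.0 cmH2O·s/L.
C = Vt/(Pplat − PEEP) = 525.0 / (25 − 13) = 525.0/12.0 = 43.75 mL/cmH2O.
τ = R × C = 16.0 × 0.04375 L/cmH2O = 0.7 s.
t = −τ·ln(1 − 0.95) = −0.7·ln(0.05) = 2.097 s.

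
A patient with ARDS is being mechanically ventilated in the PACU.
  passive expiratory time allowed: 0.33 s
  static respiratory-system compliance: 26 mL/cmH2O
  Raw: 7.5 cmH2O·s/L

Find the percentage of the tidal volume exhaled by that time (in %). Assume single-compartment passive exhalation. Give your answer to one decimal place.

81.6

τ = R × C = 7.5 × 26 mL/cmH2O = 7.5 × 0.026 L/cmH2O = 0.195 s.
Passive exhalation: V(t)/V₀ = e^(−t/τ) = e^(−0.33/0.195) = 0.1841.
Fraction exhaled = 1 − 0.1841 = 0.8159 → 81.59%.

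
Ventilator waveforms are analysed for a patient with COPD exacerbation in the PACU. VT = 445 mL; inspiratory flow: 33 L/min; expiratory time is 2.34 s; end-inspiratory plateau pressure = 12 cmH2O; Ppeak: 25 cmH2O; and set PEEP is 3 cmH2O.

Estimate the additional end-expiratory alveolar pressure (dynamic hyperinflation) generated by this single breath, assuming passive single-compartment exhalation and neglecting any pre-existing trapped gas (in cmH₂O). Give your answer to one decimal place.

Flow: 33 L/min ÷ 60 = 0.55 L/s.
R = (PIP − Pplat)/V̇ = (25 − 12) / 0.55 = 13.0/0.55 = 23.636 cmH2O·s/L.
C = Vt/(Pplat − PEEP) = 445.0 / (12 − 3) = 445.0/9.0 = 49.444 mL/cmH2O.
τ = R × C = 23.636 × 0.04944 L/cmH2O = 1.169 s.
Fraction remaining = e^(−Te/τ) = e^(−2.34/1.169) = 0.1351; trapped volume = 445.0 × 0.1351 = 60.12 mL.
Additional alveolar pressure from trapping ≈ V_trapped / C = 60.12 / 49.444 = 1.216 cmH2O.

1.2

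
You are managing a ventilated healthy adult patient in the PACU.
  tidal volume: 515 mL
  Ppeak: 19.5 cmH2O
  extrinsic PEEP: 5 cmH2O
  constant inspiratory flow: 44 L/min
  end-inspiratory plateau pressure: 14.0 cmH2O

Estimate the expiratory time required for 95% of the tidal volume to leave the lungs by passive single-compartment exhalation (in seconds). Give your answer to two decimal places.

1.29

Flow: 44 L/min ÷ 60 = 0.7333 L/s.
R = (PIP − Pplat)/V̇ = (19.5 − 14.0) / 0.7333 = 5.5/0.7333 = 7.5 cmH2O·s/L.
C = Vt/(Pplat − PEEP) = 515.0 / (14.0 − 5) = 515.0/9.0 = 57.222 mL/cmH2O.
τ = R × C = 7.5 × 0.05722 L/cmH2O = 0.4292 s.
t = −τ·ln(1 − 0.95) = −0.4292·ln(0.05) = 1.286 s.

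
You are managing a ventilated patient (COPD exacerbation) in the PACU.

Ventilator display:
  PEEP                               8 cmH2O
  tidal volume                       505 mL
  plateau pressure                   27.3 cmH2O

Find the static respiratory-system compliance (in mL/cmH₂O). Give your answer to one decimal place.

26.2

Cstat = Vt / (Pplat − PEEP) = 505 / (27.3 − 8) = 505 / 19.3 = 26.166 mL/cmH2O.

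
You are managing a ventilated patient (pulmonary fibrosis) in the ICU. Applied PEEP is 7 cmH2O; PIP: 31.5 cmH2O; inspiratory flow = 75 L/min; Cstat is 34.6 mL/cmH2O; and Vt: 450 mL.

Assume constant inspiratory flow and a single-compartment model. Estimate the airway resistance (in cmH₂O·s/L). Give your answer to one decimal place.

Flow: 75 L/min ÷ 60 = 1.25 L/s.
Equation of motion (constant flow): PIP = Vt/C + R·V̇ + PEEP.
R·V̇ = PIP − Vt/C − PEEP = 31.5 − 450/34.6 − 7 = 31.5 − 13.006 − 7 = 11.494 cmH2O.
R = 11.494 / 1.25 = 9.195 cmH2O·s/L.

9.2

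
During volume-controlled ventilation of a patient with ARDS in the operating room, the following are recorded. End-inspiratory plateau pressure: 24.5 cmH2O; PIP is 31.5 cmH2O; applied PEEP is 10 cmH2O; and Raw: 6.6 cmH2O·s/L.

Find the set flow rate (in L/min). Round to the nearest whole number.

flow = (PIP − Pplat) / Raw = (31.5 − 24.5) / 6.6 = 1.061 L/s × 60 = 63.66 L/min.

64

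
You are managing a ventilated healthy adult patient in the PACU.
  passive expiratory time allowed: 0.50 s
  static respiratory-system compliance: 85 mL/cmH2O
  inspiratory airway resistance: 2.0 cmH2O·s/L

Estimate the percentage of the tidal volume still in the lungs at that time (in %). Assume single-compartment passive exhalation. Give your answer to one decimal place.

5.3

τ = R × C = 2.0 × 85 mL/cmH2O = 2.0 × 0.085 L/cmH2O = 0.17 s.
Passive exhalation: V(t)/V₀ = e^(−t/τ) = e^(−0.50/0.17) = 0.0528.
Fraction remaining = 0.0528 → 5.28%.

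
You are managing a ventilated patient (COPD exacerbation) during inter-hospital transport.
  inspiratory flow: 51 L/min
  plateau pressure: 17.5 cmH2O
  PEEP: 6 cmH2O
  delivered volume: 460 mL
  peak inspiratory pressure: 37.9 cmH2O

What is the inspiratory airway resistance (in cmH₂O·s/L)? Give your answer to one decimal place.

24.0

Flow: 51 L/min ÷ 60 = 0.85 L/s.
Raw = (PIP − Pplat) / flow = (37.9 − 17.5) / 0.85 = 20.4 / 0.85 = 24.0 cmH2O·s/L.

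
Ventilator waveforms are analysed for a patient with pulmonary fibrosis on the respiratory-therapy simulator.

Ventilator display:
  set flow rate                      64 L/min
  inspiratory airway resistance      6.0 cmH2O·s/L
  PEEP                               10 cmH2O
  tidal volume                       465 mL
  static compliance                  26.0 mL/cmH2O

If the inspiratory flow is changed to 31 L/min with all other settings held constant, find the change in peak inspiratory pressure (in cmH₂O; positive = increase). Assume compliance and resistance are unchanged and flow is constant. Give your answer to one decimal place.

Flow: 64 L/min ÷ 60 = 1.0667 L/s.
New flow: 31 L/min ÷ 60 = 0.5167 L/s.
PIP = Vt/C + R·V̇ + PEEP (constant-flow equation of motion).
Only the resistive term changes: ΔPIP = R × ΔV̇ = 6.0 × (0.5167 − 1.0667) = 6.0 × -0.55 = -3.3 cmH2O.

-3.3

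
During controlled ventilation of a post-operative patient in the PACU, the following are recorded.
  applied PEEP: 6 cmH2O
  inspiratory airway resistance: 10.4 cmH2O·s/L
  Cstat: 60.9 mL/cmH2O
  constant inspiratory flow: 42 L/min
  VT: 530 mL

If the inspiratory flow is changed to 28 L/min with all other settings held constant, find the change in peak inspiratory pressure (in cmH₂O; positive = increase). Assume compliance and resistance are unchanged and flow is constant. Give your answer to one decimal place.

Flow: 42 L/min ÷ 60 = 0.7 L/s.
New flow: 28 L/min ÷ 60 = 0.4667 L/s.
PIP = Vt/C + R·V̇ + PEEP (constant-flow equation of motion).
Only the resistive term changes: ΔPIP = R × ΔV̇ = 10.4 × (0.4667 − 0.7) = 10.4 × -0.2333 = -2.426 cmH2O.

-2.4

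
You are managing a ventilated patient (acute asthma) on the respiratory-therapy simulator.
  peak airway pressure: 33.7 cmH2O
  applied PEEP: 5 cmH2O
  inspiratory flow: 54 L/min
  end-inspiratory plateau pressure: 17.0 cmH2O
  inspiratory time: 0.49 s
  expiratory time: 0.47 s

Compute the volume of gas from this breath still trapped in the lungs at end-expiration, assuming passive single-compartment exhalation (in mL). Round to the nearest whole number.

221

Flow: 54 L/min ÷ 60 = 0.9 L/s.
Vt = flow × Ti = 0.9 L/s × 0.49 s × 1000 mL/L = 441.0 mL.
R = (PIP − Pplat)/V̇ = (33.7 − 17.0) / 0.9 = 16.7/0.9 = 18.556 cmH2O·s/L.
C = Vt/(Pplat − PEEP) = 441.0 / (17.0 − 5) = 441.0/12.0 = 36.75 mL/cmH2O.
τ = R × C = 18.556 × 0.03675 L/cmH2O = 0.6819 s.
Fraction remaining = e^(−Te/τ) = e^(−0.47/0.6819) = 0.502.
Trapped volume = 441.0 × 0.502 = 221.38 mL.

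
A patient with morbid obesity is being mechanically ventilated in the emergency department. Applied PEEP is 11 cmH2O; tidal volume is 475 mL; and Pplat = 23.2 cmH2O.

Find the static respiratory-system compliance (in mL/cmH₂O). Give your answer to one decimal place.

Cstat = Vt / (Pplat − PEEP) = 475 / (23.2 − 11) = 475 / 12.2 = 38.934 mL/cmH2O.

38.9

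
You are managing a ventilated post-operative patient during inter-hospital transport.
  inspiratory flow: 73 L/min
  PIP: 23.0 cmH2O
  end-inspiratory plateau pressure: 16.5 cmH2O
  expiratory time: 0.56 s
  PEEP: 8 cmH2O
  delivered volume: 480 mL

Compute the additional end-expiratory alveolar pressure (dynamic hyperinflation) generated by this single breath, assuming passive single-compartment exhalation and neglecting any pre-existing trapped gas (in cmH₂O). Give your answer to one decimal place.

Flow: 73 L/min ÷ 60 = 1.2167 L/s.
R = (PIP − Pplat)/V̇ = (23.0 − 16.5) / 1.2167 = 6.5/1.2167 = 5.342 cmH2O·s/L.
C = Vt/(Pplat − PEEP) = 480.0 / (16.5 − 8) = 480.0/8.5 = 56.471 mL/cmH2O.
τ = R × C = 5.342 × 0.05647 L/cmH2O = 0.3017 s.
Fraction remaining = e^(−Te/τ) = e^(−0.56/0.3017) = 0.1563; trapped volume = 480.0 × 0.1563 = 75.024 mL.
Additional alveolar pressure from trapping ≈ V_trapped / C = 75.024 / 56.471 = 1.329 cmH2O.

1.3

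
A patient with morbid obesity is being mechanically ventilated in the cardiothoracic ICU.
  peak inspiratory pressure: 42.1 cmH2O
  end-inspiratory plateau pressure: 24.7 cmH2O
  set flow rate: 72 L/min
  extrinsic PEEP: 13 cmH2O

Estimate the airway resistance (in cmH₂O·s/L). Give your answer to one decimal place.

Flow: 72 L/min ÷ 60 = 1.2 L/s.
Raw = (PIP − Pplat) / flow = (42.1 − 24.7) / 1.2 = 17.4 / 1.2 = 14.5 cmH2O·s/L.

14.5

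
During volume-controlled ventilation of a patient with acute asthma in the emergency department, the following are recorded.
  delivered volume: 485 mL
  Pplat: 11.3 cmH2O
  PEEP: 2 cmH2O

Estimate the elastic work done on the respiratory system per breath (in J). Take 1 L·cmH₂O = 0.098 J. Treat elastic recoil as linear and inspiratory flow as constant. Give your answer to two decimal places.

Elastic work ≈ ½ × (Pplat − PEEP) × Vt = 0.5 × (11.3 − 2) × 0.485 L = 0.5 × 9.3 × 0.485 = 2.255 L·cmH2O.
× 0.098 J/(L·cmH2O) → 0.221 J.

0.22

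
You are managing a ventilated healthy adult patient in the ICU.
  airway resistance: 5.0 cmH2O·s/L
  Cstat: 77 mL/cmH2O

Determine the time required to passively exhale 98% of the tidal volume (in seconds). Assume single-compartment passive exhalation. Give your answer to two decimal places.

τ = R × C = 5.0 × 77 mL/cmH2O = 5.0 × 0.077 L/cmH2O = 0.385 s.
Exhaled fraction f = 1 − e^(−t/τ) → t = −τ·ln(1 − f) = −0.385·ln(0.02) = 1.506 s.

1.51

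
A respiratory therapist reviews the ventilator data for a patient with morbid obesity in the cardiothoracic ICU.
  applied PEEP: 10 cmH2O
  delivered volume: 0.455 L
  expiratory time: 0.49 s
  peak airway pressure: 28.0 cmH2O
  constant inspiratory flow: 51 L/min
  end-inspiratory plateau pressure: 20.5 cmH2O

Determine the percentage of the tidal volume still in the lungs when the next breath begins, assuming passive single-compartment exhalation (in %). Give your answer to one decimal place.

Flow: 51 L/min ÷ 60 = 0.85 L/s.
R = (PIP − Pplat)/V̇ = (28.0 − 20.5) / 0.85 = 7.5/0.85 = 8.824 cmH2O·s/L.
C = Vt/(Pplat − PEEP) = 455.0 / (20.5 − 10) = 455.0/10.5 = 43.333 mL/cmH2O.
τ = R × C = 8.824 × 0.04333 L/cmH2O = 0.3823 s.
Fraction remaining at end-expiration = e^(−Te/τ) = e^(−0.49/0.3823) = 0.2776 → 27.76%.

27.8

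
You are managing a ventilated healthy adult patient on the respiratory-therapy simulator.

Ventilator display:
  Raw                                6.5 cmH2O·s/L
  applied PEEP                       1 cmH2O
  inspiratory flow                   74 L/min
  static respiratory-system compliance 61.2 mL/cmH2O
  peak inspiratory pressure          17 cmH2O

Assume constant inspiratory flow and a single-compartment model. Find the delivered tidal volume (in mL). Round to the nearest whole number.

489

Flow: 74 L/min ÷ 60 = 1.2333 L/s.
Equation of motion (constant flow): PIP = Vt/C + R·V̇ + PEEP.
Vt/C = PIP − R·V̇ − PEEP = 17 − 8.016 − 1 = 7.984 cmH2O.
Vt = C × 7.984 = 61.2 × 7.984 = 488.62 mL.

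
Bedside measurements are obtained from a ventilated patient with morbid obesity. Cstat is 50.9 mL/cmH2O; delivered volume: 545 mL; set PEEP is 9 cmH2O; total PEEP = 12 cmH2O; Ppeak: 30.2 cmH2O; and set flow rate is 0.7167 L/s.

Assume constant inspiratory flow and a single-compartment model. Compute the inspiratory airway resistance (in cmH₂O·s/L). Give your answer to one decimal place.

Total PEEP = 12 cmH2O (set 9 + intrinsic 3); this is the baseline alveolar pressure.
Equation of motion (constant flow): PIP = Vt/C + R·V̇ + PEEP.
R·V̇ = PIP − Vt/C − PEEP = 30.2 − 545/50.9 − 12 = 30.2 − 10.707 − 12 = 7.493 cmH2O.
R = 7.493 / 0.7167 = 10.455 cmH2O·s/L.

10.5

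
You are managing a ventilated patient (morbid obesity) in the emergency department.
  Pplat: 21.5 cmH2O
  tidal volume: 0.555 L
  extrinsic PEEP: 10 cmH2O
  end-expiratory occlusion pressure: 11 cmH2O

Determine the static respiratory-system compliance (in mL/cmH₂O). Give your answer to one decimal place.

End-expiratory occlusion gives total PEEP = 11 cmH2O (intrinsic PEEP = 11 − 10 = 1). Use total PEEP for the elastic gradient.
Cstat = Vt / (Pplat − PEEPtotal) = 555 / (21.5 − 11) = 555 / 10.5 = 52.857 mL/cmH2O.

52.9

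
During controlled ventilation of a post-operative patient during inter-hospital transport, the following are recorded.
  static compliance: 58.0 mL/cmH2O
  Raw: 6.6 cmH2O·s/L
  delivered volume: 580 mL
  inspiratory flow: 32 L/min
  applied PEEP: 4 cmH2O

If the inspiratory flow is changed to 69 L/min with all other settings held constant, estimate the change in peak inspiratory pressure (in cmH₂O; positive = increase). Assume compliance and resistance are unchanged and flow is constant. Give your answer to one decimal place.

Flow: 32 L/min ÷ 60 = 0.5333 L/s.
New flow: 69 L/min ÷ 60 = 1.15 L/s.
PIP = Vt/C + R·V̇ + PEEP (constant-flow equation of motion).
Only the resistive term changes: ΔPIP = R × ΔV̇ = 6.6 × (1.15 − 0.5333) = 6.6 × 0.6167 = 4.07 cmH2O.

4.1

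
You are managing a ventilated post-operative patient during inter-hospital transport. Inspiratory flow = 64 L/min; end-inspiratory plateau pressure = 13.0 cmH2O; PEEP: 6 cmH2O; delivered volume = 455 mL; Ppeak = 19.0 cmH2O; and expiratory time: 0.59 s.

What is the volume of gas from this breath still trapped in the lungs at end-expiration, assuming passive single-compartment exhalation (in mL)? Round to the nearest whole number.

Flow: 64 L/min ÷ 60 = 1.0667 L/s.
R = (PIP − Pplat)/V̇ = (19.0 − 13.0) / 1.0667 = 6.0/1.0667 = 5.625 cmH2O·s/L.
C = Vt/(Pplat − PEEP) = 455.0 / (13.0 − 6) = 455.0/7.0 = 65.0 mL/cmH2O.
τ = R × C = 5.625 × 0.065 L/cmH2O = 0.3656 s.
Fraction remaining = e^(−Te/τ) = e^(−0.59/0.3656) = 0.1991.
Trapped volume = 455.0 × 0.1991 = 90.591 mL.

91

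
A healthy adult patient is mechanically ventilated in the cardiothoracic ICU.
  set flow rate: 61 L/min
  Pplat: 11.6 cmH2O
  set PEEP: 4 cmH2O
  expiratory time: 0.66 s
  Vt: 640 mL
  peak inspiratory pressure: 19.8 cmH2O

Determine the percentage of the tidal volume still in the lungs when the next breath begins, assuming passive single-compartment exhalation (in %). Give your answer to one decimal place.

37.8

Flow: 61 L/min ÷ 60 = 1.0167 L/s.
R = (PIP − Pplat)/V̇ = (19.8 − 11.6) / 1.0167 = 8.2/1.0167 = 8.065 cmH2O·s/L.
C = Vt/(Pplat − PEEP) = 640.0 / (11.6 − 4) = 640.0/7.6 = 84.211 mL/cmH2O.
τ = R × C = 8.065 × 0.08421 L/cmH2O = 0.6792 s.
Fraction remaining at end-expiration = e^(−Te/τ) = e^(−0.66/0.6792) = 0.3784 → 37.84%.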